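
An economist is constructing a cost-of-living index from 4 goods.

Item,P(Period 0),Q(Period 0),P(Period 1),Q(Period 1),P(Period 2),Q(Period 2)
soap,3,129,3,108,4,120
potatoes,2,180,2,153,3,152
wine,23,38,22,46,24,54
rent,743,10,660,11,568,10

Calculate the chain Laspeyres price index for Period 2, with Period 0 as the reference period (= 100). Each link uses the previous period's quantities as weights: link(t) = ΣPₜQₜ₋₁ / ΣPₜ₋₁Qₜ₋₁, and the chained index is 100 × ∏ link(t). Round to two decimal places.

Link Period 0→Period 1:
ΣP(Period 1)Q(Period 0) = 3×129 + 2×180 + 22×38 + 660×10 = 387 + 360 + 836 + 6600 = 8183
ΣP(Period 0)Q(Period 0) = 3×129 + 2×180 + 23×38 + 743×10 = 387 + 360 + 874 + 7430 = 9051
link = 8183/9051 = 0.904099
Link Period 1→Period 2:
ΣP(Period 2)Q(Period 1) = 4×108 + 3×153 + 24×46 + 568×11 = 432 + 459 + 1104 + 6248 = 8243
ΣP(Period 1)Q(Period 1) = 3×108 + 2×153 + 22×46 + 660×11 = 324 + 306 + 1012 + 7260 = 8902
link = 8243/8902 = 0.925972
Chained index = 100 × 0.904099 × 0.925972 = 83.7170

83.72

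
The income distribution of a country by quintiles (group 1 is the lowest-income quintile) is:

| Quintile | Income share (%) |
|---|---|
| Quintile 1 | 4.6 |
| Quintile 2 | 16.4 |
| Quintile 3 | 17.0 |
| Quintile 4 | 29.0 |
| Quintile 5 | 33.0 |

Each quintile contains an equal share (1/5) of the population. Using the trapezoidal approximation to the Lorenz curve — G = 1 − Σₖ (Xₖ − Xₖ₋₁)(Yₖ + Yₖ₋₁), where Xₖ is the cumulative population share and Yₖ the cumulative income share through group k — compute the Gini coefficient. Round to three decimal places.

Cumulative income shares Yₖ: 0.0460, 0.2100, 0.3800, 0.6700, 1.0000
Σ (Xₖ−Xₖ₋₁)(Yₖ+Yₖ₋₁) = (1/5)(0.0460+0.0000) + (1/5)(0.2100+0.0460) + (1/5)(0.3800+0.2100) + (1/5)(0.6700+0.3800) + (1/5)(1.0000+0.6700)
  = 0.0092 + 0.0512 + 0.1180 + 0.2100 + 0.3340 = 0.7224
G = 1 − 0.7224 = 0.2776

0.278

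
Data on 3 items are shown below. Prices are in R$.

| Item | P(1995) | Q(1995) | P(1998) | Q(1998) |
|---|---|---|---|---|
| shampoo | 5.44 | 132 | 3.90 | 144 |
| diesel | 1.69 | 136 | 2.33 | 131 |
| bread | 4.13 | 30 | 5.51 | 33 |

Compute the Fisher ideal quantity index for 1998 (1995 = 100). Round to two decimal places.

105.82

Laspeyres component (base-period weights):
ΣP(1995)Q(1998) = 5.44×144 + 1.69×131 + 4.13×33 = 783.36 + 221.39 + 136.29 = 1141.04
ΣP(1995)Q(1995) = 5.44×132 + 1.69×136 + 4.13×30 = 718.08 + 229.84 + 123.9 = 1071.82
L = 1141.04 / 1071.82 × 100 = 106.4582
Paasche component (current-period weights):
ΣP(1998)Q(1998) = 3.90×144 + 2.33×131 + 5.51×33 = 561.6 + 305.23 + 181.83 = 1048.66
ΣP(1998)Q(1995) = 3.90×132 + 2.33×136 + 5.51×30 = 514.8 + 316.88 + 165.3 = 996.98
P = 1048.66 / 996.98 × 100 = 105.1837
Fisher = √(L × P) = √(106.4582 × 105.1837) = 105.8190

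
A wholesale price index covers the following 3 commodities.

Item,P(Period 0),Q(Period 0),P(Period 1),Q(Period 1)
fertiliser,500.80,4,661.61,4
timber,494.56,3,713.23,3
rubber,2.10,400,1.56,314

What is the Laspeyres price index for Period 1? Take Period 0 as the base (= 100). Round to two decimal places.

125.04

Laspeyres price index uses base-period quantities as weights.
ΣP(Period 1)·Q(Period 0) = 661.61×4 + 713.23×3 + 1.56×400 = 2646.44 + 2139.69 + 624 = 5410.13
ΣP(Period 0)·Q(Period 0) = 500.80×4 + 494.56×3 + 2.10×400 = 2003.2 + 1483.68 + 840 = 4326.88
Index = 5410.13 / 4326.88 × 100 = 125.0354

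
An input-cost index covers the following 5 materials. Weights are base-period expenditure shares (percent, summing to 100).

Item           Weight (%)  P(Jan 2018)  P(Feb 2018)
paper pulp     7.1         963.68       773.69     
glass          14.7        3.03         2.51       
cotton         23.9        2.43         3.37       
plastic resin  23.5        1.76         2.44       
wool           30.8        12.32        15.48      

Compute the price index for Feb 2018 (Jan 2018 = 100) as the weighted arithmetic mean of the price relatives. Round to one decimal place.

paper pulp: 7.1 × (773.69/963.68) = 7.1 × 0.802849 = 5.7002
glass: 14.7 × (2.51/3.03) = 14.7 × 0.828383 = 12.1772
cotton: 23.9 × (3.37/2.43) = 23.9 × 1.386831 = 33.1453
plastic resin: 23.5 × (2.44/1.76) = 23.5 × 1.386364 = 32.5795
wool: 30.8 × (15.48/12.32) = 30.8 × 1.256494 = 38.7000
Index = Σ wᵢ·(p₁ᵢ/p₀ᵢ) = 5.7002 + 12.1772 + 33.1453 + 32.5795 + 38.7000 = 122.3023

122.3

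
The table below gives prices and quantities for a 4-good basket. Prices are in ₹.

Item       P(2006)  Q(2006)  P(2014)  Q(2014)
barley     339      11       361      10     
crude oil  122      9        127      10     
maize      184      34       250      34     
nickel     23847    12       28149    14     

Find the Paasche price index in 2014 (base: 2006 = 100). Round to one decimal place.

Paasche price index uses current-period quantities as weights.
ΣP(2014)·Q(2014) = 361×10 + 127×10 + 250×34 + 28149×14 = 3610 + 1270 + 8500 + 394086 = 407466
ΣP(2006)·Q(2014) = 339×10 + 122×10 + 184×34 + 23847×14 = 3390 + 1220 + 6256 + 333858 = 344724
Index = 407466 / 344724 × 100 = 118.2006

118.2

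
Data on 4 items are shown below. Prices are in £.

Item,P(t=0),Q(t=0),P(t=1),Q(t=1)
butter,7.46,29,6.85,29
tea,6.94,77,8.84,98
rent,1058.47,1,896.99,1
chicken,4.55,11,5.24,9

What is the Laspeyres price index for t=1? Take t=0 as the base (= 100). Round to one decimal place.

Laspeyres price index uses base-period quantities as weights.
ΣP(t=1)·Q(t=0) = 6.85×29 + 8.84×77 + 896.99×1 + 5.24×11 = 198.65 + 680.68 + 896.99 + 57.64 = 1833.96
ΣP(t=0)·Q(t=0) = 7.46×29 + 6.94×77 + 1058.47×1 + 4.55×11 = 216.34 + 534.38 + 1058.47 + 50.05 = 1859.24
Index = 1833.96 / 1859.24 × 100 = 98.6403

98.6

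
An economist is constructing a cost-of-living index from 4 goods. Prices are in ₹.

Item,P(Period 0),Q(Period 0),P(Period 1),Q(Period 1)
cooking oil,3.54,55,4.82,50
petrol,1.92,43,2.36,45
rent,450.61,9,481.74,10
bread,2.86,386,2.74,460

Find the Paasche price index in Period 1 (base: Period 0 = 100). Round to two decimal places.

Paasche price index uses current-period quantities as weights.
ΣP(Period 1)·Q(Period 1) = 4.82×50 + 2.36×45 + 481.74×10 + 2.74×460 = 241 + 106.2 + 4817.4 + 1260.4 = 6425
ΣP(Period 0)·Q(Period 1) = 3.54×50 + 1.92×45 + 450.61×10 + 2.86×460 = 177 + 86.4 + 4506.1 + 1315.6 = 6085.1
Index = 6425 / 6085.1 × 100 = 105.5858

105.59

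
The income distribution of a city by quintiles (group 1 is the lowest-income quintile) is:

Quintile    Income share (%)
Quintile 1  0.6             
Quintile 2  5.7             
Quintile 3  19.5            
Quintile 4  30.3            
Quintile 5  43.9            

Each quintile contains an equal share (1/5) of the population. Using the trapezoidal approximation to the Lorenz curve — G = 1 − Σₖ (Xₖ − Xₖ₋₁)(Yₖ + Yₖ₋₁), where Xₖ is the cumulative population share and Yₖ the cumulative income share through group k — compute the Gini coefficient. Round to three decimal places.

Cumulative income shares Yₖ: 0.0060, 0.0630, 0.2580, 0.5610, 1.0000
Σ (Xₖ−Xₖ₋₁)(Yₖ+Yₖ₋₁) = (1/5)(0.0060+0.0000) + (1/5)(0.0630+0.0060) + (1/5)(0.2580+0.0630) + (1/5)(0.5610+0.2580) + (1/5)(1.0000+0.5610)
  = 0.0012 + 0.0138 + 0.0642 + 0.1638 + 0.3122 = 0.5552
G = 1 − 0.5552 = 0.4448

0.445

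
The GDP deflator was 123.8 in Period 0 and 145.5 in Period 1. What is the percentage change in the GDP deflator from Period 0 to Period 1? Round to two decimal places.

17.53%

Change = (145.5 − 123.8) / 123.8 × 100
       = 21.7 / 123.8 × 100 = 17.5283%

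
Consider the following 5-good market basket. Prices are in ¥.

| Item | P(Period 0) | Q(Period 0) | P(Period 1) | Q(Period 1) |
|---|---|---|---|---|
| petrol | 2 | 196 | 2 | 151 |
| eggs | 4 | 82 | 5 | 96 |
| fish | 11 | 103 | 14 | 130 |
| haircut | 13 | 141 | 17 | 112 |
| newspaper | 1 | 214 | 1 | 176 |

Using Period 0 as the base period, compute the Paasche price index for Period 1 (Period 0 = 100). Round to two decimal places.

124.92

Paasche price index uses current-period quantities as weights.
ΣP(Period 1)·Q(Period 1) = 2×151 + 5×96 + 14×130 + 17×112 + 1×176 = 302 + 480 + 1820 + 1904 + 176 = 4682
ΣP(Period 0)·Q(Period 1) = 2×151 + 4×96 + 11×130 + 13×112 + 1×176 = 302 + 384 + 1430 + 1456 + 176 = 3748
Index = 4682 / 3748 × 100 = 124.9200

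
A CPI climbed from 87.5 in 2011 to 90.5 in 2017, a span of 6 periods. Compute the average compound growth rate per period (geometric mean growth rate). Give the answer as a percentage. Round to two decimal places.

Growth factor = (90.5/87.5)^(1/6) = (1.034286)^(1/6) = 1.005634
Growth rate = 1.005634 − 1 = 0.005634 = 0.5634%

0.56%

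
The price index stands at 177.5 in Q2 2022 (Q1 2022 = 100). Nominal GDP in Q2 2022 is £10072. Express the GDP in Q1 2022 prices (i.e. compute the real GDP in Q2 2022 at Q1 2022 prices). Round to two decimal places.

5674.37

Real = Nominal ÷ (Index/100) = 10072 ÷ (177.5/100)
     = 10072 ÷ 1.775 = 5674.3662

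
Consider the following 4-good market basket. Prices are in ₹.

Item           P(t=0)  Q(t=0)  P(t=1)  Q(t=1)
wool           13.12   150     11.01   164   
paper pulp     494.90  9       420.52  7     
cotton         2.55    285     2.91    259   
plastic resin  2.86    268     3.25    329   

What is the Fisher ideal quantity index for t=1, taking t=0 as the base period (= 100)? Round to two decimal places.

91.64

Laspeyres component (base-period weights):
ΣP(t=0)Q(t=1) = 13.12×164 + 494.90×7 + 2.55×259 + 2.86×329 = 2151.68 + 3464.3 + 660.45 + 940.94 = 7217.37
ΣP(t=0)Q(t=0) = 13.12×150 + 494.90×9 + 2.55×285 + 2.86×268 = 1968 + 4454.1 + 726.75 + 766.48 = 7915.33
L = 7217.37 / 7915.33 × 100 = 91.1822
Paasche component (current-period weights):
ΣP(t=1)Q(t=1) = 11.01×164 + 420.52×7 + 2.91×259 + 3.25×329 = 1805.64 + 2943.64 + 753.69 + 1069.25 = 6572.22
ΣP(t=1)Q(t=0) = 11.01×150 + 420.52×9 + 2.91×285 + 3.25×268 = 1651.5 + 3784.68 + 829.35 + 871 = 7136.53
P = 6572.22 / 7136.53 × 100 = 92.0927
Fisher = √(L × P) = √(91.1822 × 92.0927) = 91.6363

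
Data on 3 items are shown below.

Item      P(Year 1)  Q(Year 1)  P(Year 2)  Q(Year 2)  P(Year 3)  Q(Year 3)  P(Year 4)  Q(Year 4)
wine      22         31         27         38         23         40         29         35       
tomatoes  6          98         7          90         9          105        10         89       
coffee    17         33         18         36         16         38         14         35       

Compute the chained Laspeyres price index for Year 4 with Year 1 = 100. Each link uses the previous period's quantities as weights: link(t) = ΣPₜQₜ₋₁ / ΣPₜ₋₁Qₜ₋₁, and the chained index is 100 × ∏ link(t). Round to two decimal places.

125.75

Link Year 1→Year 2:
ΣP(Year 2)Q(Year 1) = 27×31 + 7×98 + 18×33 = 837 + 686 + 594 = 2117
ΣP(Year 1)Q(Year 1) = 22×31 + 6×98 + 17×33 = 682 + 588 + 561 = 1831
link = 2117/1831 = 1.156199
Link Year 2→Year 3:
ΣP(Year 3)Q(Year 2) = 23×38 + 9×90 + 16×36 = 874 + 810 + 576 = 2260
ΣP(Year 2)Q(Year 2) = 27×38 + 7×90 + 18×36 = 1026 + 630 + 648 = 2304
link = 2260/2304 = 0.980903
Link Year 3→Year 4:
ΣP(Year 4)Q(Year 3) = 29×40 + 10×105 + 14×38 = 1160 + 1050 + 532 = 2742
ΣP(Year 3)Q(Year 3) = 23×40 + 9×105 + 16×38 = 920 + 945 + 608 = 2473
link = 2742/2473 = 1.108775
Chained index = 100 × 1.156199 × 0.980903 × 1.108775 = 125.7482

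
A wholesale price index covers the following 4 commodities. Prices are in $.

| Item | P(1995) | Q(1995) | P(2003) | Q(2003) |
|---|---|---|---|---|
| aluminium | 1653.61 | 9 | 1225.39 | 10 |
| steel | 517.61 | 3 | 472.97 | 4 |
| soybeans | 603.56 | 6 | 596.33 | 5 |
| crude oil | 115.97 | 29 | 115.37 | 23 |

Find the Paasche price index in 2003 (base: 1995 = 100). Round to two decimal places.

81.43

Paasche price index uses current-period quantities as weights.
ΣP(2003)·Q(2003) = 1225.39×10 + 472.97×4 + 596.33×5 + 115.37×23 = 12253.9 + 1891.88 + 2981.65 + 2653.51 = 19780.94
ΣP(1995)·Q(2003) = 1653.61×10 + 517.61×4 + 603.56×5 + 115.97×23 = 16536.1 + 2070.44 + 3017.8 + 2667.31 = 24291.65
Index = 19780.94 / 24291.65 × 100 = 81.4310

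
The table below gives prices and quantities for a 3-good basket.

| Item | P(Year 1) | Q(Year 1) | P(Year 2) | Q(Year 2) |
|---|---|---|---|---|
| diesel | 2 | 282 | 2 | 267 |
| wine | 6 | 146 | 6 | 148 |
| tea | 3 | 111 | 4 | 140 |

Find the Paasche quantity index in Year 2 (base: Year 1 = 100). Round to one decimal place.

105.2

Paasche quantity index uses current-period prices as weights.
ΣP(Year 2)·Q(Year 2) = 2×267 + 6×148 + 4×140 = 534 + 888 + 560 = 1982
ΣP(Year 2)·Q(Year 1) = 2×282 + 6×146 + 4×111 = 564 + 876 + 444 = 1884
Index = 1982 / 1884 × 100 = 105.2017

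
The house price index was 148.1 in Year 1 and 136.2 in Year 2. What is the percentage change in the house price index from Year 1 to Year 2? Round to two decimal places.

Change = (136.2 − 148.1) / 148.1 × 100
       = -11.9 / 148.1 × 100 = -8.0351%

-8.04%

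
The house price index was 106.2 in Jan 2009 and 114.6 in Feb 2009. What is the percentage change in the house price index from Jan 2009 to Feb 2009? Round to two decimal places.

7.91%

Change = (114.6 − 106.2) / 106.2 × 100
       = 8.4 / 106.2 × 100 = 7.9096%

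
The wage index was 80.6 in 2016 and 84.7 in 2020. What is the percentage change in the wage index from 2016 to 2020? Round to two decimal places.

5.09%

Change = (84.7 − 80.6) / 80.6 × 100
       = 4.1 / 80.6 × 100 = 5.0868%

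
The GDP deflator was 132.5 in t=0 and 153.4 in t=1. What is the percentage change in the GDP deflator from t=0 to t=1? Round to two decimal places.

15.77%

Change = (153.4 − 132.5) / 132.5 × 100
       = 20.9 / 132.5 × 100 = 15.7736%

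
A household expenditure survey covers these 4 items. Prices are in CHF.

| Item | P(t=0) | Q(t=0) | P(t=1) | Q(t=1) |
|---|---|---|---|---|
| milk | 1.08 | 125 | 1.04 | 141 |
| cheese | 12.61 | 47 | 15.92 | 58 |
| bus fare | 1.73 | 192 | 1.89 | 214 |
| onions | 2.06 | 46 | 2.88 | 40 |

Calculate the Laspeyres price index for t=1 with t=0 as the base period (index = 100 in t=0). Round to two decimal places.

118.97

Laspeyres price index uses base-period quantities as weights.
ΣP(t=1)·Q(t=0) = 1.04×125 + 15.92×47 + 1.89×192 + 2.88×46 = 130 + 748.24 + 362.88 + 132.48 = 1373.6
ΣP(t=0)·Q(t=0) = 1.08×125 + 12.61×47 + 1.73×192 + 2.06×46 = 135 + 592.67 + 332.16 + 94.76 = 1154.59
Index = 1373.6 / 1154.59 × 100 = 118.9686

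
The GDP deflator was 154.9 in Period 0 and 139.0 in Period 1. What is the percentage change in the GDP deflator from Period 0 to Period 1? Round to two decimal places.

-10.26%

Change = (139.0 − 154.9) / 154.9 × 100
       = -15.9 / 154.9 × 100 = -10.2647%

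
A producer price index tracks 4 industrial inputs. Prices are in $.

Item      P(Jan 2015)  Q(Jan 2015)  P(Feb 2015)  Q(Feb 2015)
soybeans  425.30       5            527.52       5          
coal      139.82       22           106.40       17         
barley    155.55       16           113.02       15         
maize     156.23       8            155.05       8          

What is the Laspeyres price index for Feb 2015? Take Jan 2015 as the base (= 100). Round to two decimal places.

Laspeyres price index uses base-period quantities as weights.
ΣP(Feb 2015)·Q(Jan 2015) = 527.52×5 + 106.40×22 + 113.02×16 + 155.05×8 = 2637.6 + 2340.8 + 1808.32 + 1240.4 = 8027.12
ΣP(Jan 2015)·Q(Jan 2015) = 425.30×5 + 139.82×22 + 155.55×16 + 156.23×8 = 2126.5 + 3076.04 + 2488.8 + 1249.84 = 8941.18
Index = 8027.12 / 8941.18 × 100 = 89.7770

89.78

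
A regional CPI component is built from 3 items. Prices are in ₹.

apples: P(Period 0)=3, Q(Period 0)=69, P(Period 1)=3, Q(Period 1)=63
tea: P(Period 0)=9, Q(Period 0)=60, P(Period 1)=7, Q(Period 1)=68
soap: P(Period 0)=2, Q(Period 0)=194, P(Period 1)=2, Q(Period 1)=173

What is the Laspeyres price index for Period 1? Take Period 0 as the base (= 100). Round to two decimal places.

89.43

Laspeyres price index uses base-period quantities as weights.
ΣP(Period 1)·Q(Period 0) = 3×69 + 7×60 + 2×194 = 207 + 420 + 388 = 1015
ΣP(Period 0)·Q(Period 0) = 3×69 + 9×60 + 2×194 = 207 + 540 + 388 = 1135
Index = 1015 / 1135 × 100 = 89.4273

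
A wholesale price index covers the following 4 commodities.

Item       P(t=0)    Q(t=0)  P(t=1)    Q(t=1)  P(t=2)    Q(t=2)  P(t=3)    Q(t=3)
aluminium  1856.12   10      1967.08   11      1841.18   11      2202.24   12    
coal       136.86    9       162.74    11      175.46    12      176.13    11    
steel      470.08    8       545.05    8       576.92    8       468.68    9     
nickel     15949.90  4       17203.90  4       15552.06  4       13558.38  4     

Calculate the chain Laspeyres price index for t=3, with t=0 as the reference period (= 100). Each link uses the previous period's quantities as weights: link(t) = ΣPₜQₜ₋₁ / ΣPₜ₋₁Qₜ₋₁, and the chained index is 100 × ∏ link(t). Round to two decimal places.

94.05

Link t=0→t=1:
ΣP(t=1)Q(t=0) = 1967.08×10 + 162.74×9 + 545.05×8 + 17203.90×4 = 19670.8 + 1464.66 + 4360.4 + 68815.6 = 94311.46
ΣP(t=0)Q(t=0) = 1856.12×10 + 136.86×9 + 470.08×8 + 15949.90×4 = 18561.2 + 1231.74 + 3760.64 + 63799.6 = 87353.18
link = 94311.46/87353.18 = 1.079657
Link t=1→t=2:
ΣP(t=2)Q(t=1) = 1841.18×11 + 175.46×11 + 576.92×8 + 15552.06×4 = 20252.98 + 1930.06 + 4615.36 + 62208.24 = 89006.64
ΣP(t=1)Q(t=1) = 1967.08×11 + 162.74×11 + 545.05×8 + 17203.90×4 = 21637.88 + 1790.14 + 4360.4 + 68815.6 = 96604.02
link = 89006.64/96604.02 = 0.921355
Link t=2→t=3:
ΣP(t=3)Q(t=2) = 2202.24×11 + 176.13×12 + 468.68×8 + 13558.38×4 = 24224.64 + 2113.56 + 3749.44 + 54233.52 = 84321.16
ΣP(t=2)Q(t=2) = 1841.18×11 + 175.46×12 + 576.92×8 + 15552.06×4 = 20252.98 + 2105.52 + 4615.36 + 62208.24 = 89182.1
link = 84321.16/89182.1 = 0.945494
Chained index = 100 × 1.079657 × 0.921355 × 0.945494 = 94.0528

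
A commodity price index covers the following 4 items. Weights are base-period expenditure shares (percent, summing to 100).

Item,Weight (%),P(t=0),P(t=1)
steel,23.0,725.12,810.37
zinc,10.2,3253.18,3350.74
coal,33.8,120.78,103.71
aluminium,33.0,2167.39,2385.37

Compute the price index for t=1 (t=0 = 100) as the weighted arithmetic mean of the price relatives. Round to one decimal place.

101.6

steel: 23.0 × (810.37/725.12) = 23.0 × 1.117567 = 25.7040
zinc: 10.2 × (3350.74/3253.18) = 10.2 × 1.029989 = 10.5059
coal: 33.8 × (103.71/120.78) = 33.8 × 0.858669 = 29.0230
aluminium: 33.0 × (2385.37/2167.39) = 33.0 × 1.100573 = 36.3189
Index = Σ wᵢ·(p₁ᵢ/p₀ᵢ) = 25.7040 + 10.5059 + 29.0230 + 36.3189 = 101.5518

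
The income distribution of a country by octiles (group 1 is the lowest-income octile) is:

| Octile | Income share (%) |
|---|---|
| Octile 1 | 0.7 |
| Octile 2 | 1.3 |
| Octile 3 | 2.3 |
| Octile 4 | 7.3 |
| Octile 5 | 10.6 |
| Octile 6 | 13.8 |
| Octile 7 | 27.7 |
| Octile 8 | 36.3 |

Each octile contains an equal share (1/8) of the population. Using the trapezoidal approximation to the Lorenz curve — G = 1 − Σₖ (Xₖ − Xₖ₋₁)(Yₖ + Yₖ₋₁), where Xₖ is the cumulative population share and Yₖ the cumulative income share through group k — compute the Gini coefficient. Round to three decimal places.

Cumulative income shares Yₖ: 0.0070, 0.0200, 0.0430, 0.1160, 0.2220, 0.3600, 0.6370, 1.0000
Σ (Xₖ−Xₖ₋₁)(Yₖ+Yₖ₋₁) = (1/8)(0.0070+0.0000) + (1/8)(0.0200+0.0070) + (1/8)(0.0430+0.0200) + (1/8)(0.1160+0.0430) + (1/8)(0.2220+0.1160) + (1/8)(0.3600+0.2220) + (1/8)(0.6370+0.3600) + (1/8)(1.0000+0.6370)
  = 0.0009 + 0.0034 + 0.0079 + 0.0199 + 0.0422 + 0.0727 + 0.1246 + 0.2046 = 0.4763
G = 1 − 0.4763 = 0.5237

0.524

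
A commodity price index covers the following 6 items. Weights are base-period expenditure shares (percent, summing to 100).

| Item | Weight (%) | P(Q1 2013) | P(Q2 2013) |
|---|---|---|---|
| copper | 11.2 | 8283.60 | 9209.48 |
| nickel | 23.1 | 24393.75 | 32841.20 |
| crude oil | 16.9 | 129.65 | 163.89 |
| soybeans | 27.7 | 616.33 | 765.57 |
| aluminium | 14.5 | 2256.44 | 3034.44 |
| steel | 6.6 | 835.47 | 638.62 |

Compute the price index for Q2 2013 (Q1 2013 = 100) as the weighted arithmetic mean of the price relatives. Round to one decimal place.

123.9

copper: 11.2 × (9209.48/8283.60) = 11.2 × 1.111773 = 12.4519
nickel: 23.1 × (32841.20/24393.75) = 23.1 × 1.346296 = 31.0994
crude oil: 16.9 × (163.89/129.65) = 16.9 × 1.264096 = 21.3632
soybeans: 27.7 × (765.57/616.33) = 27.7 × 1.242143 = 34.4074
aluminium: 14.5 × (3034.44/2256.44) = 14.5 × 1.344791 = 19.4995
steel: 6.6 × (638.62/835.47) = 6.6 × 0.764384 = 5.0449
Index = Σ wᵢ·(p₁ᵢ/p₀ᵢ) = 12.4519 + 31.0994 + 21.3632 + 34.4074 + 19.4995 + 5.0449 = 123.8663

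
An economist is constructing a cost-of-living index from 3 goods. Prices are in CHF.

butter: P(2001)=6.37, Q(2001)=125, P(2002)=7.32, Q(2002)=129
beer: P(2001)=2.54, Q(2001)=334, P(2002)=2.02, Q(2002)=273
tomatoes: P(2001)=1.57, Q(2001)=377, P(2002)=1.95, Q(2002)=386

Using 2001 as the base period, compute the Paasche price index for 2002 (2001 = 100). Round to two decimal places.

106.00

Paasche price index uses current-period quantities as weights.
ΣP(2002)·Q(2002) = 7.32×129 + 2.02×273 + 1.95×386 = 944.28 + 551.46 + 752.7 = 2248.44
ΣP(2001)·Q(2002) = 6.37×129 + 2.54×273 + 1.57×386 = 821.73 + 693.42 + 606.02 = 2121.17
Index = 2248.44 / 2121.17 × 100 = 106.0000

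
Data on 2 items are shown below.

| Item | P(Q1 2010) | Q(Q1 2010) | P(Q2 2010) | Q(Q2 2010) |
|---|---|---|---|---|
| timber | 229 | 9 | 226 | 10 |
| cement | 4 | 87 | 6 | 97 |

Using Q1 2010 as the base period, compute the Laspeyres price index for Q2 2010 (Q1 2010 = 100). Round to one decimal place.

106.1

Laspeyres price index uses base-period quantities as weights.
ΣP(Q2 2010)·Q(Q1 2010) = 226×9 + 6×87 = 2034 + 522 = 2556
ΣP(Q1 2010)·Q(Q1 2010) = 229×9 + 4×87 = 2061 + 348 = 2409
Index = 2556 / 2409 × 100 = 106.1021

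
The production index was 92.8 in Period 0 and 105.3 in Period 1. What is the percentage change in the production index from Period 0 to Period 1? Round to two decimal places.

13.47%

Change = (105.3 − 92.8) / 92.8 × 100
       = 12.5 / 92.8 × 100 = 13.4698%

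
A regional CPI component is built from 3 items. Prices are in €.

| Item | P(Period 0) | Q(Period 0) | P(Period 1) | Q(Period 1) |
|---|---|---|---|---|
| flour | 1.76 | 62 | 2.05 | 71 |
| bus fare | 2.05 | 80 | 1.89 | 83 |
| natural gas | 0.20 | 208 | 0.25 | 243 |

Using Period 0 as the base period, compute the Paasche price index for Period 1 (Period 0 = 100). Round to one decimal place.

105.7

Paasche price index uses current-period quantities as weights.
ΣP(Period 1)·Q(Period 1) = 2.05×71 + 1.89×83 + 0.25×243 = 145.55 + 156.87 + 60.75 = 363.17
ΣP(Period 0)·Q(Period 1) = 1.76×71 + 2.05×83 + 0.20×243 = 124.96 + 170.15 + 48.6 = 343.71
Index = 363.17 / 343.71 × 100 = 105.6617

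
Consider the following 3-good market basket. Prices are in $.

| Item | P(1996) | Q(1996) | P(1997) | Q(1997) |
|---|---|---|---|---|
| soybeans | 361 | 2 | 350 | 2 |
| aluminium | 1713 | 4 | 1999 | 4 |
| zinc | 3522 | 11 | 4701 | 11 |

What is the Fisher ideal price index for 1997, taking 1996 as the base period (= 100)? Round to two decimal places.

130.42

Laspeyres component (base-period weights):
ΣP(1997)Q(1996) = 350×2 + 1999×4 + 4701×11 = 700 + 7996 + 51711 = 60407
ΣP(1996)Q(1996) = 361×2 + 1713×4 + 3522×11 = 722 + 6852 + 38742 = 46316
L = 60407 / 46316 × 100 = 130.4236
Paasche component (current-period weights):
ΣP(1997)Q(1997) = 350×2 + 1999×4 + 4701×11 = 700 + 7996 + 51711 = 60407
ΣP(1996)Q(1997) = 361×2 + 1713×4 + 3522×11 = 722 + 6852 + 38742 = 46316
P = 60407 / 46316 × 100 = 130.4236
Fisher = √(L × P) = √(130.4236 × 130.4236) = 130.4236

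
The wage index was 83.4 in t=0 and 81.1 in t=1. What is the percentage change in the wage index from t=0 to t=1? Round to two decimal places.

-2.76%

Change = (81.1 − 83.4) / 83.4 × 100
       = -2.3 / 83.4 × 100 = -2.7578%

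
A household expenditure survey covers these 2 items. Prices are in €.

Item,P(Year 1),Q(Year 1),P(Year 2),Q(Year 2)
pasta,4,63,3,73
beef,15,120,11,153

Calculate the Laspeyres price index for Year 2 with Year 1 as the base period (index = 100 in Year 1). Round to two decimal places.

Laspeyres price index uses base-period quantities as weights.
ΣP(Year 2)·Q(Year 1) = 3×63 + 11×120 = 189 + 1320 = 1509
ΣP(Year 1)·Q(Year 1) = 4×63 + 15×120 = 252 + 1800 = 2052
Index = 1509 / 2052 × 100 = 73.5380

73.54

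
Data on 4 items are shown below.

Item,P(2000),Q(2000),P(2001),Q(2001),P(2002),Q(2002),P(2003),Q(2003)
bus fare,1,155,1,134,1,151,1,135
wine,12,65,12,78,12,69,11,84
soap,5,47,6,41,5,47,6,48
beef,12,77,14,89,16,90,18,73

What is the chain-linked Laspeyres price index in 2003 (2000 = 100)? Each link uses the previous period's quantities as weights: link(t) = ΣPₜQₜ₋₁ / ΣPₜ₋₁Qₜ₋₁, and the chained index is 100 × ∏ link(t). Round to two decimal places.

122.33

Link 2000→2001:
ΣP(2001)Q(2000) = 1×155 + 12×65 + 6×47 + 14×77 = 155 + 780 + 282 + 1078 = 2295
ΣP(2000)Q(2000) = 1×155 + 12×65 + 5×47 + 12×77 = 155 + 780 + 235 + 924 = 2094
link = 2295/2094 = 1.095989
Link 2001→2002:
ΣP(2002)Q(2001) = 1×134 + 12×78 + 5×41 + 16×89 = 134 + 936 + 205 + 1424 = 2699
ΣP(2001)Q(2001) = 1×134 + 12×78 + 6×41 + 14×89 = 134 + 936 + 246 + 1246 = 2562
link = 2699/2562 = 1.053474
Link 2002→2003:
ΣP(2003)Q(2002) = 1×151 + 11×69 + 6×47 + 18×90 = 151 + 759 + 282 + 1620 = 2812
ΣP(2002)Q(2002) = 1×151 + 12×69 + 5×47 + 16×90 = 151 + 828 + 235 + 1440 = 2654
link = 2812/2654 = 1.059533
Chained index = 100 × 1.095989 × 1.053474 × 1.059533 = 122.3332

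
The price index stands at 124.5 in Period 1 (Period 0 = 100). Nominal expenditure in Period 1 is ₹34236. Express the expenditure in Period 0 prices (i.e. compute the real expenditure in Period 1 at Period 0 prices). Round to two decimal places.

Real = Nominal ÷ (Index/100) = 34236 ÷ (124.5/100)
     = 34236 ÷ 1.245 = 27498.7952

27498.80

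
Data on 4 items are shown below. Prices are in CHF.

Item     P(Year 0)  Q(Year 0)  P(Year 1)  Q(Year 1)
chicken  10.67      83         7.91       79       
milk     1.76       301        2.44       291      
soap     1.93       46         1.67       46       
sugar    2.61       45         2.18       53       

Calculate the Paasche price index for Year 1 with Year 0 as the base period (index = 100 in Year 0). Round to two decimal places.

96.53

Paasche price index uses current-period quantities as weights.
ΣP(Year 1)·Q(Year 1) = 7.91×79 + 2.44×291 + 1.67×46 + 2.18×53 = 624.89 + 710.04 + 76.82 + 115.54 = 1527.29
ΣP(Year 0)·Q(Year 1) = 10.67×79 + 1.76×291 + 1.93×46 + 2.61×53 = 842.93 + 512.16 + 88.78 + 138.33 = 1582.2
Index = 1527.29 / 1582.2 × 100 = 96.5295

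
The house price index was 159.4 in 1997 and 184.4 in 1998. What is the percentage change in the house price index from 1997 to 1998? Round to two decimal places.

15.68%

Change = (184.4 − 159.4) / 159.4 × 100
       = 25.0 / 159.4 × 100 = 15.6838%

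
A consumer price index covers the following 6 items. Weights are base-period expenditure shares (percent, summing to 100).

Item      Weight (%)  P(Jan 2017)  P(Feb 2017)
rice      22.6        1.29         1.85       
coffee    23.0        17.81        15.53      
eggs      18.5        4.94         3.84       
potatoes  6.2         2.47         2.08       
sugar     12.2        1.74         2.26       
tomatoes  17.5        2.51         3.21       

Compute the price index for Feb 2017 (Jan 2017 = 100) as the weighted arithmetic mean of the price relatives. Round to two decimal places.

rice: 22.6 × (1.85/1.29) = 22.6 × 1.434109 = 32.4109
coffee: 23.0 × (15.53/17.81) = 23.0 × 0.871982 = 20.0556
eggs: 18.5 × (3.84/4.94) = 18.5 × 0.777328 = 14.3806
potatoes: 6.2 × (2.08/2.47) = 6.2 × 0.842105 = 5.2211
sugar: 12.2 × (2.26/1.74) = 12.2 × 1.298851 = 15.8460
tomatoes: 17.5 × (3.21/2.51) = 17.5 × 1.278884 = 22.3805
Index = Σ wᵢ·(p₁ᵢ/p₀ᵢ) = 32.4109 + 20.0556 + 14.3806 + 5.2211 + 15.8460 + 22.3805 = 110.2945

110.29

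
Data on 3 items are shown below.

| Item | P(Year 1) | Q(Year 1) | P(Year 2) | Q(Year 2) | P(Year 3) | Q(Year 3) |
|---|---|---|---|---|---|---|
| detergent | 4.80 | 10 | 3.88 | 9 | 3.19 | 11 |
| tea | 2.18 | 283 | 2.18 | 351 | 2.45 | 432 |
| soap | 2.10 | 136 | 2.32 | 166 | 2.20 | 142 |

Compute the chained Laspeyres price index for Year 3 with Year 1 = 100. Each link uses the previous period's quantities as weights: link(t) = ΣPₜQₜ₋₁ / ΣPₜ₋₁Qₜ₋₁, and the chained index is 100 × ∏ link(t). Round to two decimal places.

Link Year 1→Year 2:
ΣP(Year 2)Q(Year 1) = 3.88×10 + 2.18×283 + 2.32×136 = 38.8 + 616.94 + 315.52 = 971.26
ΣP(Year 1)Q(Year 1) = 4.80×10 + 2.18×283 + 2.10×136 = 48 + 616.94 + 285.6 = 950.54
link = 971.26/950.54 = 1.021798
Link Year 2→Year 3:
ΣP(Year 3)Q(Year 2) = 3.19×9 + 2.45×351 + 2.20×166 = 28.71 + 859.95 + 365.2 = 1253.86
ΣP(Year 2)Q(Year 2) = 3.88×9 + 2.18×351 + 2.32×166 = 34.92 + 765.18 + 385.12 = 1185.22
link = 1253.86/1185.22 = 1.057913
Chained index = 100 × 1.021798 × 1.057913 = 108.0974

108.10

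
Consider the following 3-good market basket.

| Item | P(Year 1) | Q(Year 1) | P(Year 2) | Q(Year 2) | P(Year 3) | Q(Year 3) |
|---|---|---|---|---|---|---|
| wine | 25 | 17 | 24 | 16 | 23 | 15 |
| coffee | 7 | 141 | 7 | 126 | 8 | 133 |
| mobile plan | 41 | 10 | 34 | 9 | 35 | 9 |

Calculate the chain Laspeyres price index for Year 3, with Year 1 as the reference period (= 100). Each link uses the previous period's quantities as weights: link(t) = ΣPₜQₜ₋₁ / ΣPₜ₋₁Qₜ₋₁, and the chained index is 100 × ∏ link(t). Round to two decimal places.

Link Year 1→Year 2:
ΣP(Year 2)Q(Year 1) = 24×17 + 7×141 + 34×10 = 408 + 987 + 340 = 1735
ΣP(Year 1)Q(Year 1) = 25×17 + 7×141 + 41×10 = 425 + 987 + 410 = 1822
link = 1735/1822 = 0.952250
Link Year 2→Year 3:
ΣP(Year 3)Q(Year 2) = 23×16 + 8×126 + 35×9 = 368 + 1008 + 315 = 1691
ΣP(Year 2)Q(Year 2) = 24×16 + 7×126 + 34×9 = 384 + 882 + 306 = 1572
link = 1691/1572 = 1.075700
Chained index = 100 × 0.952250 × 1.075700 = 102.4335

102.43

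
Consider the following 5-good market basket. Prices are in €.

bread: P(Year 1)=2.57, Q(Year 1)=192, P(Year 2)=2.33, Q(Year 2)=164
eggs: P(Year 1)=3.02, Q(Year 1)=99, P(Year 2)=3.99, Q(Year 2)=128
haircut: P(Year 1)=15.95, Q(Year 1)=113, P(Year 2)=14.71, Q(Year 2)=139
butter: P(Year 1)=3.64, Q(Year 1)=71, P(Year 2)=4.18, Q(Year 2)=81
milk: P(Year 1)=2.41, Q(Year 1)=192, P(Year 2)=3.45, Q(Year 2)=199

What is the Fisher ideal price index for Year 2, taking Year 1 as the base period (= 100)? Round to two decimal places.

Laspeyres component (base-period weights):
ΣP(Year 2)Q(Year 1) = 2.33×192 + 3.99×99 + 14.71×113 + 4.18×71 + 3.45×192 = 447.36 + 395.01 + 1662.23 + 296.78 + 662.4 = 3463.78
ΣP(Year 1)Q(Year 1) = 2.57×192 + 3.02×99 + 15.95×113 + 3.64×71 + 2.41×192 = 493.44 + 298.98 + 1802.35 + 258.44 + 462.72 = 3315.93
L = 3463.78 / 3315.93 × 100 = 104.4588
Paasche component (current-period weights):
ΣP(Year 2)Q(Year 2) = 2.33×164 + 3.99×128 + 14.71×139 + 4.18×81 + 3.45×199 = 382.12 + 510.72 + 2044.69 + 338.58 + 686.55 = 3962.66
ΣP(Year 1)Q(Year 2) = 2.57×164 + 3.02×128 + 15.95×139 + 3.64×81 + 2.41×199 = 421.48 + 386.56 + 2217.05 + 294.84 + 479.59 = 3799.52
P = 3962.66 / 3799.52 × 100 = 104.2937
Fisher = √(L × P) = √(104.4588 × 104.2937) = 104.3762

104.38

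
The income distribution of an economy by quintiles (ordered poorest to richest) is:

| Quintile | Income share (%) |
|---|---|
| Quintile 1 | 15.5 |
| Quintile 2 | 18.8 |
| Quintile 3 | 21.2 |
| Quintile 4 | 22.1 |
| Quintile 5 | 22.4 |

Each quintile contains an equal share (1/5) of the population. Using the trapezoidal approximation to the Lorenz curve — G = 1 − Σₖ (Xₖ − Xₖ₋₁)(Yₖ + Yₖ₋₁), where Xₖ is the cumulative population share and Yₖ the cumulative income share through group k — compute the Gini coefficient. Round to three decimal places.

Cumulative income shares Yₖ: 0.1550, 0.3430, 0.5550, 0.7760, 1.0000
Σ (Xₖ−Xₖ₋₁)(Yₖ+Yₖ₋₁) = (1/5)(0.1550+0.0000) + (1/5)(0.3430+0.1550) + (1/5)(0.5550+0.3430) + (1/5)(0.7760+0.5550) + (1/5)(1.0000+0.7760)
  = 0.0310 + 0.0996 + 0.1796 + 0.2662 + 0.3552 = 0.9316
G = 1 − 0.9316 = 0.0684

0.068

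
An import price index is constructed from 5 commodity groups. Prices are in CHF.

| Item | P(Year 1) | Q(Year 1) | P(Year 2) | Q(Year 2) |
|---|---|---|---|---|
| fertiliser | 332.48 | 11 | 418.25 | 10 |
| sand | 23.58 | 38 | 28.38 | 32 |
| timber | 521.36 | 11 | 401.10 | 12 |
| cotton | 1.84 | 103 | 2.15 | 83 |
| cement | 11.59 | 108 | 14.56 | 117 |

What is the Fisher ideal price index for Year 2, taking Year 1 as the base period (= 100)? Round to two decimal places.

100.41

Laspeyres component (base-period weights):
ΣP(Year 2)Q(Year 1) = 418.25×11 + 28.38×38 + 401.10×11 + 2.15×103 + 14.56×108 = 4600.75 + 1078.44 + 4412.1 + 221.45 + 1572.48 = 11885.22
ΣP(Year 1)Q(Year 1) = 332.48×11 + 23.58×38 + 521.36×11 + 1.84×103 + 11.59×108 = 3657.28 + 896.04 + 5734.96 + 189.52 + 1251.72 = 11729.52
L = 11885.22 / 11729.52 × 100 = 101.3274
Paasche component (current-period weights):
ΣP(Year 2)Q(Year 2) = 418.25×10 + 28.38×32 + 401.10×12 + 2.15×83 + 14.56×117 = 4182.5 + 908.16 + 4813.2 + 178.45 + 1703.52 = 11785.83
ΣP(Year 1)Q(Year 2) = 332.48×10 + 23.58×32 + 521.36×12 + 1.84×83 + 11.59×117 = 3324.8 + 754.56 + 6256.32 + 152.72 + 1356.03 = 11844.43
P = 11785.83 / 11844.43 × 100 = 99.5053
Fisher = √(L × P) = √(101.3274 × 99.5053) = 100.4122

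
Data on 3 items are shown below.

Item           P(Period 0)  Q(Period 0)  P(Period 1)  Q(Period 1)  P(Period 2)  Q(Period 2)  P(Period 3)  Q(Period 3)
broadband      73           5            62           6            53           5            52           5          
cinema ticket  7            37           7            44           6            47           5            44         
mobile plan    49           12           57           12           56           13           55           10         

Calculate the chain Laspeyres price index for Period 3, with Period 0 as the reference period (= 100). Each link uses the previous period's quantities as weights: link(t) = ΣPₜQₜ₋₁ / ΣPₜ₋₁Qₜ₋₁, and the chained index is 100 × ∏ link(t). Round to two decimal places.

90.20

Link Period 0→Period 1:
ΣP(Period 1)Q(Period 0) = 62×5 + 7×37 + 57×12 = 310 + 259 + 684 = 1253
ΣP(Period 0)Q(Period 0) = 73×5 + 7×37 + 49×12 = 365 + 259 + 588 = 1212
link = 1253/1212 = 1.033828
Link Period 1→Period 2:
ΣP(Period 2)Q(Period 1) = 53×6 + 6×44 + 56×12 = 318 + 264 + 672 = 1254
ΣP(Period 1)Q(Period 1) = 62×6 + 7×44 + 57×12 = 372 + 308 + 684 = 1364
link = 1254/1364 = 0.919355
Link Period 2→Period 3:
ΣP(Period 3)Q(Period 2) = 52×5 + 5×47 + 55×13 = 260 + 235 + 715 = 1210
ΣP(Period 2)Q(Period 2) = 53×5 + 6×47 + 56×13 = 265 + 282 + 728 = 1275
link = 1210/1275 = 0.949020
Chained index = 100 × 1.033828 × 0.919355 × 0.949020 = 90.2001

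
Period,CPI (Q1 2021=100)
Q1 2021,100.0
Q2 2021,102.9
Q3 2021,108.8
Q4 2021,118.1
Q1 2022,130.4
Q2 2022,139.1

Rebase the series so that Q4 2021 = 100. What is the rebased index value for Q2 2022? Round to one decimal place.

117.8

Rebased(Q2 2022) = 139.1 / 118.1 × 100 = 117.7815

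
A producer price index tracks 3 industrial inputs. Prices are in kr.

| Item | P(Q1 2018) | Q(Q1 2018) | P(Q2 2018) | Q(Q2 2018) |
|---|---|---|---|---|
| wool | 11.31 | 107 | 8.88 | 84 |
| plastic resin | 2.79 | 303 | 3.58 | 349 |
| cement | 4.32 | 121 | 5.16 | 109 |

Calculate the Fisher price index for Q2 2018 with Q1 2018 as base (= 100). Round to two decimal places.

104.96

Laspeyres component (base-period weights):
ΣP(Q2 2018)Q(Q1 2018) = 8.88×107 + 3.58×303 + 5.16×121 = 950.16 + 1084.74 + 624.36 = 2659.26
ΣP(Q1 2018)Q(Q1 2018) = 11.31×107 + 2.79×303 + 4.32×121 = 1210.17 + 845.37 + 522.72 = 2578.26
L = 2659.26 / 2578.26 × 100 = 103.1417
Paasche component (current-period weights):
ΣP(Q2 2018)Q(Q2 2018) = 8.88×84 + 3.58×349 + 5.16×109 = 745.92 + 1249.42 + 562.44 = 2557.78
ΣP(Q1 2018)Q(Q2 2018) = 11.31×84 + 2.79×349 + 4.32×109 = 950.04 + 973.71 + 470.88 = 2394.63
P = 2557.78 / 2394.63 × 100 = 106.8132
Fisher = √(L × P) = √(103.1417 × 106.8132) = 104.9614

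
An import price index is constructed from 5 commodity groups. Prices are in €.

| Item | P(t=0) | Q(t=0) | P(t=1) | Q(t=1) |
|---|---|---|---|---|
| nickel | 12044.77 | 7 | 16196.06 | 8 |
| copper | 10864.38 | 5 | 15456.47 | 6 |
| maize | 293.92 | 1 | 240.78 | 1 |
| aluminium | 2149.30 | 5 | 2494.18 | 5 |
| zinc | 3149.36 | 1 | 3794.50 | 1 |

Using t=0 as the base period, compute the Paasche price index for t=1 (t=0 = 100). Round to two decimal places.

135.89

Paasche price index uses current-period quantities as weights.
ΣP(t=1)·Q(t=1) = 16196.06×8 + 15456.47×6 + 240.78×1 + 2494.18×5 + 3794.50×1 = 129568.48 + 92738.82 + 240.78 + 12470.9 + 3794.5 = 238813.48
ΣP(t=0)·Q(t=1) = 12044.77×8 + 10864.38×6 + 293.92×1 + 2149.30×5 + 3149.36×1 = 96358.16 + 65186.28 + 293.92 + 10746.5 + 3149.36 = 175734.22
Index = 238813.48 / 175734.22 × 100 = 135.8947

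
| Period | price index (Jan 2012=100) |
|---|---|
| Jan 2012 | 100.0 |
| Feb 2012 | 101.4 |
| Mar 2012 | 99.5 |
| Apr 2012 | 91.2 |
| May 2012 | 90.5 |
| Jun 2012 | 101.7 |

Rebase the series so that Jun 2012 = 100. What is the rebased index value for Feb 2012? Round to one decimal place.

99.7

Rebased(Feb 2012) = 101.4 / 101.7 × 100 = 99.7050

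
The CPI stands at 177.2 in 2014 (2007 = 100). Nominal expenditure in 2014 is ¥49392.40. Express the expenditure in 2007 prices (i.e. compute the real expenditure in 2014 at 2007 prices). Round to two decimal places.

27873.81

Real = Nominal ÷ (Index/100) = 49392.40 ÷ (177.2/100)
     = 49392.40 ÷ 1.772 = 27873.8149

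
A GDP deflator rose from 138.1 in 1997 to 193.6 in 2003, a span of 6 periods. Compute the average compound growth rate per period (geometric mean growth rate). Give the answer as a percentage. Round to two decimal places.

Growth factor = (193.6/138.1)^(1/6) = (1.401883)^(1/6) = 1.057918
Growth rate = 1.057918 − 1 = 0.057918 = 5.7918%

5.79%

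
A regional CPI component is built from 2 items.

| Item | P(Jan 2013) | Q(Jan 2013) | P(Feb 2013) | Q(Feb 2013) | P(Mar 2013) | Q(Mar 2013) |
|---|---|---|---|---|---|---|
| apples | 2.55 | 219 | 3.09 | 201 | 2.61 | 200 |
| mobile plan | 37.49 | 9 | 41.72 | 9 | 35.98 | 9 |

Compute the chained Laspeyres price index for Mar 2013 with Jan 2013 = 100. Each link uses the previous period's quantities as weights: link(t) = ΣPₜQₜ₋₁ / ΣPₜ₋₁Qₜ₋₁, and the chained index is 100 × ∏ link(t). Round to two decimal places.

Link Jan 2013→Feb 2013:
ΣP(Feb 2013)Q(Jan 2013) = 3.09×219 + 41.72×9 = 676.71 + 375.48 = 1052.19
ΣP(Jan 2013)Q(Jan 2013) = 2.55×219 + 37.49×9 = 558.45 + 337.41 = 895.86
link = 1052.19/895.86 = 1.174503
Link Feb 2013→Mar 2013:
ΣP(Mar 2013)Q(Feb 2013) = 2.61×201 + 35.98×9 = 524.61 + 323.82 = 848.43
ΣP(Feb 2013)Q(Feb 2013) = 3.09×201 + 41.72×9 = 621.09 + 375.48 = 996.57
link = 848.43/996.57 = 0.851350
Chained index = 100 × 1.174503 × 0.851350 = 99.9913

99.99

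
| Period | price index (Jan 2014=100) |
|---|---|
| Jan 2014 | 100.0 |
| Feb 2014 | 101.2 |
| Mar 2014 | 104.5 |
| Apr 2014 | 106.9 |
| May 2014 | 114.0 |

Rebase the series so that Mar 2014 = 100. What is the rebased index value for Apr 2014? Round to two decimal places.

Rebased(Apr 2014) = 106.9 / 104.5 × 100 = 102.2967

102.30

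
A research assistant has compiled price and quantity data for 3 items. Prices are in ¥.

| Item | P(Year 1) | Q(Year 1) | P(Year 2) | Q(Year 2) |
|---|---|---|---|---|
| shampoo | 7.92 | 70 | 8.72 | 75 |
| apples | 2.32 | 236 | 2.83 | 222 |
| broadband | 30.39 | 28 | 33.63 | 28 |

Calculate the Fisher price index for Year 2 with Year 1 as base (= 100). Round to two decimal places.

113.57

Laspeyres component (base-period weights):
ΣP(Year 2)Q(Year 1) = 8.72×70 + 2.83×236 + 33.63×28 = 610.4 + 667.88 + 941.64 = 2219.92
ΣP(Year 1)Q(Year 1) = 7.92×70 + 2.32×236 + 30.39×28 = 554.4 + 547.52 + 850.92 = 1952.84
L = 2219.92 / 1952.84 × 100 = 113.6765
Paasche component (current-period weights):
ΣP(Year 2)Q(Year 2) = 8.72×75 + 2.83×222 + 33.63×28 = 654 + 628.26 + 941.64 = 2223.9
ΣP(Year 1)Q(Year 2) = 7.92×75 + 2.32×222 + 30.39×28 = 594 + 515.04 + 850.92 = 1959.96
P = 2223.9 / 1959.96 × 100 = 113.4666
Fisher = √(L × P) = √(113.6765 × 113.4666) = 113.5715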